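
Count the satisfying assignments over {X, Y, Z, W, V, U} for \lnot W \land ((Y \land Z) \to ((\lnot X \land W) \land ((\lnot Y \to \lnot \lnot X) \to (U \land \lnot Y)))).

Initial set: {(\lnot W \land ((Y \land Z) \to ((\lnot X \land W) \land ((\lnot Y \to \lnot \lnot X) \to (U \land \lnot Y)))))}.
(\lnot W \land ((Y \land Z) \to ((\lnot X \land W) \land ((\lnot Y \to \lnot \lnot X) \to (U \land \lnot Y))))): α-rule — add \lnot W, ((Y \land Z) \to ((\lnot X \land W) \land ((\lnot Y \to \lnot \lnot X) \to (U \land \lnot Y)))).
((Y \land Z) \to ((\lnot X \land W) \land ((\lnot Y \to \lnot \lnot X) \to (U \land \lnot Y)))): β-rule — branch into \lnot (Y \land Z)  //  ((\lnot X \land W) \land ((\lnot Y \to \lnot \lnot X) \to (U \land \lnot Y))).
  branch 1 (add \lnot (Y \land Z)):
    \lnot (Y \land Z): β-rule — branch into \lnot Y  //  \lnot Z.
      branch 1.1 (add \lnot Y):
        ○ open, literals {W=0, Y=0}.
      branch 1.2 (add \lnot Z):
        ○ open, literals {W=0, Z=0}.
  branch 2 (add ((\lnot X \land W) \land ((\lnot Y \to \lnot \lnot X) \to (U \land \lnot Y)))):
    ((\lnot X \land W) \land ((\lnot Y \to \lnot \lnot X) \to (U \land \lnot Y))): α-rule — add (\lnot X \land W), ((\lnot Y \to \lnot \lnot X) \to (U \land \lnot Y)).
    (\lnot X \land W): α-rule — add \lnot X, W.
    × closes — contains both W and \lnot W.
1 branch closed, 2 open.
Each open branch fixes some atoms; the unmentioned ones are free. Counting distinct full assignments: branch {W=0, Y=0} (X, Z, V, U) contributes 16 new; branch {W=0, Z=0} (X, Y, V, U) contributes 8 new. Total: 24.

24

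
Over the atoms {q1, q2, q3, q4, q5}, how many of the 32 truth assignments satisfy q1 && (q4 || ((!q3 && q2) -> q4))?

14

Initial set: {(q1 && (q4 || ((!q3 && q2) -> q4)))}.
(q1 && (q4 || ((!q3 && q2) -> q4))): α-rule — add q1, (q4 || ((!q3 && q2) -> q4)).
(q4 || ((!q3 && q2) -> q4)): β-rule — branch into q4  //  ((!q3 && q2) -> q4).
  branch 1 (add q4):
    ○ open, literals {q1=true, q4=true}.
  branch 2 (add ((!q3 && q2) -> q4)):
    ((!q3 && q2) -> q4): β-rule — branch into !(!q3 && q2)  //  q4.
      branch 2.1 (add !(!q3 && q2)):
        !(!q3 && q2): β-rule — branch into !!q3  //  !q2.
          branch 2.1.1 (add !!q3):
            ○ open, literals {q1=true, q3=true}.
          branch 2.1.2 (add !q2):
            ○ open, literals {q1=true, q2=false}.
      branch 2.2 (add q4):
        ○ open, literals {q1=true, q4=true}.
0 branches closed, 4 open.
Each open branch fixes some atoms; the unmentioned ones are free. Counting distinct full assignments: branch {q1=true, q4=true} (q2, q3, q5) contributes 8 new; branch {q1=true, q3=true} (q2, q4, q5) contributes 4 new; branch {q1=true, q2=false} (q3, q4, q5) contributes 2 new; branch {q1=true, q4=true} (q2, q3, q5) contributes 0 new. Total: 14.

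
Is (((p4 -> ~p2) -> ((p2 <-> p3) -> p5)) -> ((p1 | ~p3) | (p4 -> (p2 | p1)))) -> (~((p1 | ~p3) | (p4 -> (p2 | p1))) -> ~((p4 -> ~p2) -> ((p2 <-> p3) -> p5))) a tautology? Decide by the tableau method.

Valid

Assume the negation and expand:
Initial set: {F ((((p4 -> ~p2) -> ((p2 <-> p3) -> p5)) -> ((p1 | ~p3) | (p4 -> (p2 | p1)))) -> (~((p1 | ~p3) | (p4 -> (p2 | p1))) -> ~((p4 -> ~p2) -> ((p2 <-> p3) -> p5))))}.
F ((((p4 -> ~p2) -> ((p2 <-> p3) -> p5)) -> ((p1 | ~p3) | (p4 -> (p2 | p1)))) -> (~((p1 | ~p3) | (p4 -> (p2 | p1))) -> ~((p4 -> ~p2) -> ((p2 <-> p3) -> p5)))): α-rule — add T (((p4 -> ~p2) -> ((p2 <-> p3) -> p5)) -> ((p1 | ~p3) | (p4 -> (p2 | p1)))), F (~((p1 | ~p3) | (p4 -> (p2 | p1))) -> ~((p4 -> ~p2) -> ((p2 <-> p3) -> p5))).
F (~((p1 | ~p3) | (p4 -> (p2 | p1))) -> ~((p4 -> ~p2) -> ((p2 <-> p3) -> p5))): α-rule — add T ~((p1 | ~p3) | (p4 -> (p2 | p1))), F ~((p4 -> ~p2) -> ((p2 <-> p3) -> p5)).
T ~((p1 | ~p3) | (p4 -> (p2 | p1))): α-rule — add F (p1 | ~p3), F (p4 -> (p2 | p1)).
F (p1 | ~p3): α-rule — add F p1, F ~p3.
F (p4 -> (p2 | p1)): α-rule — add T p4, F (p2 | p1).
F (p2 | p1): α-rule — add F p2, F p1.
T (((p4 -> ~p2) -> ((p2 <-> p3) -> p5)) -> ((p1 | ~p3) | (p4 -> (p2 | p1)))): β-rule — branch into F ((p4 -> ~p2) -> ((p2 <-> p3) -> p5))  //  T ((p1 | ~p3) | (p4 -> (p2 | p1))).
  branch 1 (add F ((p4 -> ~p2) -> ((p2 <-> p3) -> p5))):
    F ((p4 -> ~p2) -> ((p2 <-> p3) -> p5)): α-rule — add T (p4 -> ~p2), F ((p2 <-> p3) -> p5).
    F ((p2 <-> p3) -> p5): α-rule — add T (p2 <-> p3), F p5.
    F ~((p4 -> ~p2) -> ((p2 <-> p3) -> p5)): β-rule — branch into F (p4 -> ~p2)  //  T ((p2 <-> p3) -> p5).
      branch 1.1 (add F (p4 -> ~p2)):
        F (p4 -> ~p2): α-rule — add T p4, F ~p2.
        × closes — contains both p2 and ~p2.
      branch 1.2 (add T ((p2 <-> p3) -> p5)):
        T (p4 -> ~p2): β-rule — branch into F p4  //  T ~p2.
          branch 1.2.1 (add F p4):
            × closes — contains both p4 and ~p4.
          branch 1.2.2 (add T ~p2):
            T (p2 <-> p3): β-rule — branch into T p2, T p3  //  F p2, F p3.
              branch 1.2.2.1 (add T p2, T p3):
                × closes — contains both p2 and ~p2.
              branch 1.2.2.2 (add F p2, F p3):
                × closes — contains both p3 and ~p3.
  branch 2 (add T ((p1 | ~p3) | (p4 -> (p2 | p1)))):
    F ~((p4 -> ~p2) -> ((p2 <-> p3) -> p5)): β-rule — branch into F (p4 -> ~p2)  //  T ((p2 <-> p3) -> p5).
      branch 2.1 (add F (p4 -> ~p2)):
        F (p4 -> ~p2): α-rule — add T p4, F ~p2.
        × closes — contains both p2 and ~p2.
      branch 2.2 (add T ((p2 <-> p3) -> p5)):
        T ((p1 | ~p3) | (p4 -> (p2 | p1))): β-rule — branch into T (p1 | ~p3)  //  T (p4 -> (p2 | p1)).
          branch 2.2.1 (add T (p1 | ~p3)):
            T ((p2 <-> p3) -> p5): β-rule — branch into F (p2 <-> p3)  //  T p5.
              branch 2.2.1.1 (add F (p2 <-> p3)):
                T (p1 | ~p3): β-rule — branch into T p1  //  T ~p3.
                  branch 2.2.1.1.1 (add T p1):
                    × closes — contains both p1 and ~p1.
                  branch 2.2.1.1.2 (add T ~p3):
                    × closes — contains both p3 and ~p3.
              branch 2.2.1.2 (add T p5):
                T (p1 | ~p3): β-rule — branch into T p1  //  T ~p3.
                  branch 2.2.1.2.1 (add T p1):
                    × closes — contains both p1 and ~p1.
                  branch 2.2.1.2.2 (add T ~p3):
                    × closes — contains both p3 and ~p3.
          branch 2.2.2 (add T (p4 -> (p2 | p1))):
            T ((p2 <-> p3) -> p5): β-rule — branch into F (p2 <-> p3)  //  T p5.
              branch 2.2.2.1 (add F (p2 <-> p3)):
                T (p4 -> (p2 | p1)): β-rule — branch into F p4  //  T (p2 | p1).
                  branch 2.2.2.1.1 (add F p4):
                    × closes — contains both p4 and ~p4.
                  branch 2.2.2.1.2 (add T (p2 | p1)):
                    F (p2 <-> p3): β-rule — branch into T p2, F p3  //  F p2, T p3.
                      branch 2.2.2.1.2.1 (add T p2, F p3):
                        × closes — contains both p2 and ~p2.
                      branch 2.2.2.1.2.2 (add F p2, T p3):
                        T (p2 | p1): β-rule — branch into T p2  //  T p1.
                          branch 2.2.2.1.2.2.1 (add T p2):
                            × closes — contains both p2 and ~p2.
                          branch 2.2.2.1.2.2.2 (add T p1):
                            × closes — contains both p1 and ~p1.
              branch 2.2.2.2 (add T p5):
                T (p4 -> (p2 | p1)): β-rule — branch into F p4  //  T (p2 | p1).
                  branch 2.2.2.2.1 (add F p4):
                    × closes — contains both p4 and ~p4.
                  branch 2.2.2.2.2 (add T (p2 | p1)):
                    T (p2 | p1): β-rule — branch into T p2  //  T p1.
                      branch 2.2.2.2.2.1 (add T p2):
                        × closes — contains both p2 and ~p2.
                      branch 2.2.2.2.2.2 (add T p1):
                        × closes — contains both p1 and ~p1.
All 16 branches close.
Every branch closed, so the negation is unsatisfiable and the formula is valid.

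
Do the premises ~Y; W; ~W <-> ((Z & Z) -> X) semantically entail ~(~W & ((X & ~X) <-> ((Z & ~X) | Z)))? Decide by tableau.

Yes

Initial set: {~Y; W; (~W <-> ((Z & Z) -> X)); ~~(~W & ((X & ~X) <-> ((Z & ~X) | Z)))}.
~~(~W & ((X & ~X) <-> ((Z & ~X) | Z))): α-rule — add ~W, ((X & ~X) <-> ((Z & ~X) | Z)).
× closes — contains both W and ~W.
All 1 branch closes.
Every branch closed, so the premises entail the conclusion.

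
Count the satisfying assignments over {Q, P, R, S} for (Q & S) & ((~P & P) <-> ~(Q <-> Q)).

4

Initial set: {T ((Q & S) & ((~P & P) <-> ~(Q <-> Q)))}.
T ((Q & S) & ((~P & P) <-> ~(Q <-> Q))): α-rule — add T (Q & S), T ((~P & P) <-> ~(Q <-> Q)).
T (Q & S): α-rule — add T Q, T S.
T ((~P & P) <-> ~(Q <-> Q)): β-rule — branch into T (~P & P), T ~(Q <-> Q)  //  F (~P & P), F ~(Q <-> Q).
  branch 1 (add T (~P & P), T ~(Q <-> Q)):
    T (~P & P): α-rule — add T ~P, T P.
    × closes — contains both P and ~P.
  branch 2 (add F (~P & P), F ~(Q <-> Q)):
    F (~P & P): β-rule — branch into F ~P  //  F P.
      branch 2.1 (add F ~P):
        F ~(Q <-> Q): β-rule — branch into T Q, T Q  //  F Q, F Q.
          branch 2.1.1 (add T Q, T Q):
            ○ open, literals {P=1, Q=1, S=1}.
          branch 2.1.2 (add F Q, F Q):
            × closes — contains both Q and ~Q.
      branch 2.2 (add F P):
        F ~(Q <-> Q): β-rule — branch into T Q, T Q  //  F Q, F Q.
          branch 2.2.1 (add T Q, T Q):
            ○ open, literals {P=0, Q=1, S=1}.
          branch 2.2.2 (add F Q, F Q):
            × closes — contains both Q and ~Q.
3 branches closed, 2 open.
Each open branch fixes some atoms; the unmentioned ones are free. Counting distinct full assignments: branch {P=1, Q=1, S=1} (R) contributes 2 new; branch {P=0, Q=1, S=1} (R) contributes 2 new. Total: 4.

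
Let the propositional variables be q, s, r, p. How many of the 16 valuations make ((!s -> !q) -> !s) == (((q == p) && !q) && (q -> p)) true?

8

Initial set: {(((!s -> !q) -> !s) == (((q == p) && !q) && (q -> p)))}.
(((!s -> !q) -> !s) == (((q == p) && !q) && (q -> p))): β-rule — branch into ((!s -> !q) -> !s), (((q == p) && !q) && (q -> p))  //  !((!s -> !q) -> !s), !(((q == p) && !q) && (q -> p)).
  branch 1 (add ((!s -> !q) -> !s), (((q == p) && !q) && (q -> p))):
    (((q == p) && !q) && (q -> p)): α-rule — add ((q == p) && !q), (q -> p).
    ((q == p) && !q): α-rule — add (q == p), !q.
    ((!s -> !q) -> !s): β-rule — branch into !(!s -> !q)  //  !s.
      branch 1.1 (add !(!s -> !q)):
        !(!s -> !q): α-rule — add !s, !!q.
        × closes — contains both q and !q.
      branch 1.2 (add !s):
        (q -> p): β-rule — branch into !q  //  p.
          branch 1.2.1 (add !q):
            (q == p): β-rule — branch into q, p  //  !q, !p.
              branch 1.2.1.1 (add q, p):
                × closes — contains both q and !q.
              branch 1.2.1.2 (add !q, !p):
                ○ open, literals {p=false, q=false, s=false}.
          branch 1.2.2 (add p):
            (q == p): β-rule — branch into q, p  //  !q, !p.
              branch 1.2.2.1 (add q, p):
                × closes — contains both q and !q.
              branch 1.2.2.2 (add !q, !p):
                × closes — contains both p and !p.
  branch 2 (add !((!s -> !q) -> !s), !(((q == p) && !q) && (q -> p))):
    !((!s -> !q) -> !s): α-rule — add (!s -> !q), !!s.
    !(((q == p) && !q) && (q -> p)): β-rule — branch into !((q == p) && !q)  //  !(q -> p).
      branch 2.1 (add !((q == p) && !q)):
        (!s -> !q): β-rule — branch into !!s  //  !q.
          branch 2.1.1 (add !!s):
            !((q == p) && !q): β-rule — branch into !(q == p)  //  !!q.
              branch 2.1.1.1 (add !(q == p)):
                !(q == p): β-rule — branch into q, !p  //  !q, p.
                  branch 2.1.1.1.1 (add q, !p):
                    ○ open, literals {p=false, q=true, s=true}.
                  branch 2.1.1.1.2 (add !q, p):
                    ○ open, literals {p=true, q=false, s=true}.
              branch 2.1.1.2 (add !!q):
                ○ open, literals {q=true, s=true}.
          branch 2.1.2 (add !q):
            !((q == p) && !q): β-rule — branch into !(q == p)  //  !!q.
              branch 2.1.2.1 (add !(q == p)):
                !(q == p): β-rule — branch into q, !p  //  !q, p.
                  branch 2.1.2.1.1 (add q, !p):
                    × closes — contains both q and !q.
                  branch 2.1.2.1.2 (add !q, p):
                    ○ open, literals {p=true, q=false, s=true}.
              branch 2.1.2.2 (add !!q):
                × closes — contains both q and !q.
      branch 2.2 (add !(q -> p)):
        !(q -> p): α-rule — add q, !p.
        (!s -> !q): β-rule — branch into !!s  //  !q.
          branch 2.2.1 (add !!s):
            ○ open, literals {p=false, q=true, s=true}.
          branch 2.2.2 (add !q):
            × closes — contains both q and !q.
7 branches closed, 6 open.
Each open branch fixes some atoms; the unmentioned ones are free. Counting distinct full assignments: branch {p=false, q=false, s=false} (r) contributes 2 new; branch {p=false, q=true, s=true} (r) contributes 2 new; branch {p=true, q=false, s=true} (r) contributes 2 new; branch {q=true, s=true} (r, p) contributes 2 new; branch {p=true, q=false, s=true} (r) contributes 0 new; branch {p=false, q=true, s=true} (r) contributes 0 new. Total: 8.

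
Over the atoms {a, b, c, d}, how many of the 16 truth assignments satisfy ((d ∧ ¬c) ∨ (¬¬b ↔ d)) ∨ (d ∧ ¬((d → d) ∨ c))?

10

Initial set: {(((d ∧ ¬c) ∨ (¬¬b ↔ d)) ∨ (d ∧ ¬((d → d) ∨ c)))}.
(((d ∧ ¬c) ∨ (¬¬b ↔ d)) ∨ (d ∧ ¬((d → d) ∨ c))): β-rule — branch into ((d ∧ ¬c) ∨ (¬¬b ↔ d))  //  (d ∧ ¬((d → d) ∨ c)).
  branch 1 (add ((d ∧ ¬c) ∨ (¬¬b ↔ d))):
    ((d ∧ ¬c) ∨ (¬¬b ↔ d)): β-rule — branch into (d ∧ ¬c)  //  (¬¬b ↔ d).
      branch 1.1 (add (d ∧ ¬c)):
        (d ∧ ¬c): α-rule — add d, ¬c.
        ○ open, literals {c=F, d=T}.
      branch 1.2 (add (¬¬b ↔ d)):
        (¬¬b ↔ d): β-rule — branch into ¬¬b, d  //  ¬¬¬b, ¬d.
          branch 1.2.1 (add ¬¬b, d):
            ¬¬b: drop double negation, giving b.
            ○ open, literals {b=T, d=T}.
          branch 1.2.2 (add ¬¬¬b, ¬d):
            ¬¬¬b: drop double negation, giving ¬b.
            ○ open, literals {b=F, d=F}.
  branch 2 (add (d ∧ ¬((d → d) ∨ c))):
    (d ∧ ¬((d → d) ∨ c)): α-rule — add d, ¬((d → d) ∨ c).
    ¬((d → d) ∨ c): α-rule — add ¬(d → d), ¬c.
    ¬(d → d): α-rule — add d, ¬d.
    × closes — contains both d and ¬d.
1 branch closed, 3 open.
Each open branch fixes some atoms; the unmentioned ones are free. Counting distinct full assignments: branch {c=F, d=T} (a, b) contributes 4 new; branch {b=T, d=T} (a, c) contributes 2 new; branch {b=F, d=F} (a, c) contributes 4 new. Total: 10.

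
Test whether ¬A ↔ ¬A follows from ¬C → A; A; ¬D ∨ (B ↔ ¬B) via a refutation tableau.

Yes

Initial set: {(¬C → A); A; (¬D ∨ (B ↔ ¬B)); ¬(¬A ↔ ¬A)}.
(¬C → A): β-rule — branch into ¬¬C  //  A.
  branch 1 (add ¬¬C):
    (¬D ∨ (B ↔ ¬B)): β-rule — branch into ¬D  //  (B ↔ ¬B).
      branch 1.1 (add ¬D):
        ¬(¬A ↔ ¬A): β-rule — branch into ¬A, ¬¬A  //  ¬¬A, ¬A.
          branch 1.1.1 (add ¬A, ¬¬A):
            × closes — contains both A and ¬A.
          branch 1.1.2 (add ¬¬A, ¬A):
            × closes — contains both A and ¬A.
      branch 1.2 (add (B ↔ ¬B)):
        ¬(¬A ↔ ¬A): β-rule — branch into ¬A, ¬¬A  //  ¬¬A, ¬A.
          branch 1.2.1 (add ¬A, ¬¬A):
            × closes — contains both A and ¬A.
          branch 1.2.2 (add ¬¬A, ¬A):
            × closes — contains both A and ¬A.
  branch 2 (add A):
    (¬D ∨ (B ↔ ¬B)): β-rule — branch into ¬D  //  (B ↔ ¬B).
      branch 2.1 (add ¬D):
        ¬(¬A ↔ ¬A): β-rule — branch into ¬A, ¬¬A  //  ¬¬A, ¬A.
          branch 2.1.1 (add ¬A, ¬¬A):
            × closes — contains both A and ¬A.
          branch 2.1.2 (add ¬¬A, ¬A):
            × closes — contains both A and ¬A.
      branch 2.2 (add (B ↔ ¬B)):
        ¬(¬A ↔ ¬A): β-rule — branch into ¬A, ¬¬A  //  ¬¬A, ¬A.
          branch 2.2.1 (add ¬A, ¬¬A):
            × closes — contains both A and ¬A.
          branch 2.2.2 (add ¬¬A, ¬A):
            × closes — contains both A and ¬A.
All 8 branches close.
Every branch closed, so the premises entail the conclusion.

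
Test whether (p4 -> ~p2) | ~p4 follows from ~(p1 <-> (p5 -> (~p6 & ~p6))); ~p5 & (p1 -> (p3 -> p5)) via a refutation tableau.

No

Initial set: {~(p1 <-> (p5 -> (~p6 & ~p6))); (~p5 & (p1 -> (p3 -> p5))); ~((p4 -> ~p2) | ~p4)}.
(~p5 & (p1 -> (p3 -> p5))): α-rule — add ~p5, (p1 -> (p3 -> p5)).
~((p4 -> ~p2) | ~p4): α-rule — add ~(p4 -> ~p2), ~~p4.
~(p4 -> ~p2): α-rule — add p4, ~~p2.
~(p1 <-> (p5 -> (~p6 & ~p6))): β-rule — branch into p1, ~(p5 -> (~p6 & ~p6))  //  ~p1, (p5 -> (~p6 & ~p6)).
  branch 1 (add p1, ~(p5 -> (~p6 & ~p6))):
    ~(p5 -> (~p6 & ~p6)): α-rule — add p5, ~(~p6 & ~p6).
    × closes — contains both p5 and ~p5.
  branch 2 (add ~p1, (p5 -> (~p6 & ~p6))):
    (p1 -> (p3 -> p5)): β-rule — branch into ~p1  //  (p3 -> p5).
      branch 2.1 (add ~p1):
        (p5 -> (~p6 & ~p6)): β-rule — branch into ~p5  //  (~p6 & ~p6).
          branch 2.1.1 (add ~p5):
            ○ open, literals {p1=0, p2=1, p4=1, p5=0}.
          branch 2.1.2 (add (~p6 & ~p6)):
            (~p6 & ~p6): α-rule — add ~p6, ~p6.
            ○ open, literals {p1=0, p2=1, p4=1, p5=0, p6=0}.
      branch 2.2 (add (p3 -> p5)):
        (p5 -> (~p6 & ~p6)): β-rule — branch into ~p5  //  (~p6 & ~p6).
          branch 2.2.1 (add ~p5):
            (p3 -> p5): β-rule — branch into ~p3  //  p5.
              branch 2.2.1.1 (add ~p3):
                ○ open, literals {p1=0, p2=1, p3=0, p4=1, p5=0}.
              branch 2.2.1.2 (add p5):
                × closes — contains both p5 and ~p5.
          branch 2.2.2 (add (~p6 & ~p6)):
            (~p6 & ~p6): α-rule — add ~p6, ~p6.
            (p3 -> p5): β-rule — branch into ~p3  //  p5.
              branch 2.2.2.1 (add ~p3):
                ○ open, literals {p1=0, p2=1, p3=0, p4=1, p5=0, p6=0}.
              branch 2.2.2.2 (add p5):
                × closes — contains both p5 and ~p5.
3 branches closed, 4 open.
An open branch gives a countermodel: p1=0, p2=1, p4=1, p5=0 (unmentioned atoms arbitrary); the premises hold there but the conclusion fails.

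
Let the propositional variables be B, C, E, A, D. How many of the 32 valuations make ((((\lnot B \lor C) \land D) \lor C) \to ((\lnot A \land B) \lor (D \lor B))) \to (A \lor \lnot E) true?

Initial set: {T (((((\lnot B \lor C) \land D) \lor C) \to ((\lnot A \land B) \lor (D \lor B))) \to (A \lor \lnot E))}.
T (((((\lnot B \lor C) \land D) \lor C) \to ((\lnot A \land B) \lor (D \lor B))) \to (A \lor \lnot E)): β-rule — branch into F ((((\lnot B \lor C) \land D) \lor C) \to ((\lnot A \land B) \lor (D \lor B)))  //  T (A \lor \lnot E).
  branch 1 (add F ((((\lnot B \lor C) \land D) \lor C) \to ((\lnot A \land B) \lor (D \lor B)))):
    F ((((\lnot B \lor C) \land D) \lor C) \to ((\lnot A \land B) \lor (D \lor B))): α-rule — add T (((\lnot B \lor C) \land D) \lor C), F ((\lnot A \land B) \lor (D \lor B)).
    F ((\lnot A \land B) \lor (D \lor B)): α-rule — add F (\lnot A \land B), F (D \lor B).
    F (D \lor B): α-rule — add F D, F B.
    T (((\lnot B \lor C) \land D) \lor C): β-rule — branch into T ((\lnot B \lor C) \land D)  //  T C.
      branch 1.1 (add T ((\lnot B \lor C) \land D)):
        T ((\lnot B \lor C) \land D): α-rule — add T (\lnot B \lor C), T D.
        × closes — contains both D and \lnot D.
      branch 1.2 (add T C):
        F (\lnot A \land B): β-rule — branch into F \lnot A  //  F B.
          branch 1.2.1 (add F \lnot A):
            ○ open, literals {A=true, B=false, C=true, D=false}.
          branch 1.2.2 (add F B):
            ○ open, literals {B=false, C=true, D=false}.
  branch 2 (add T (A \lor \lnot E)):
    T (A \lor \lnot E): β-rule — branch into T A  //  T \lnot E.
      branch 2.1 (add T A):
        ○ open, literals {A=true}.
      branch 2.2 (add T \lnot E):
        ○ open, literals {E=false}.
1 branch closed, 4 open.
Each open branch fixes some atoms; the unmentioned ones are free. Counting distinct full assignments: branch {A=true, B=false, C=true, D=false} (E) contributes 2 new; branch {B=false, C=true, D=false} (E, A) contributes 2 new; branch {A=true} (B, C, E, D) contributes 14 new; branch {E=false} (B, C, A, D) contributes 7 new. Total: 25.

25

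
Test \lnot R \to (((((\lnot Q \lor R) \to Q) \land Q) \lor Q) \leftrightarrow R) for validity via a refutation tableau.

Not valid

Assume the negation and expand:
Initial set: {\lnot (\lnot R \to (((((\lnot Q \lor R) \to Q) \land Q) \lor Q) \leftrightarrow R))}.
\lnot (\lnot R \to (((((\lnot Q \lor R) \to Q) \land Q) \lor Q) \leftrightarrow R)): α-rule — add \lnot R, \lnot (((((\lnot Q \lor R) \to Q) \land Q) \lor Q) \leftrightarrow R).
\lnot (((((\lnot Q \lor R) \to Q) \land Q) \lor Q) \leftrightarrow R): β-rule — branch into ((((\lnot Q \lor R) \to Q) \land Q) \lor Q), \lnot R  //  \lnot ((((\lnot Q \lor R) \to Q) \land Q) \lor Q), R.
  branch 1 (add ((((\lnot Q \lor R) \to Q) \land Q) \lor Q), \lnot R):
    ((((\lnot Q \lor R) \to Q) \land Q) \lor Q): β-rule — branch into (((\lnot Q \lor R) \to Q) \land Q)  //  Q.
      branch 1.1 (add (((\lnot Q \lor R) \to Q) \land Q)):
        (((\lnot Q \lor R) \to Q) \land Q): α-rule — add ((\lnot Q \lor R) \to Q), Q.
        ((\lnot Q \lor R) \to Q): β-rule — branch into \lnot (\lnot Q \lor R)  //  Q.
          branch 1.1.1 (add \lnot (\lnot Q \lor R)):
            \lnot (\lnot Q \lor R): α-rule — add \lnot \lnot Q, \lnot R.
            ○ open, literals {Q=true, R=false}.
          branch 1.1.2 (add Q):
            ○ open, literals {Q=true, R=false}.
      branch 1.2 (add Q):
        ○ open, literals {Q=true, R=false}.
  branch 2 (add \lnot ((((\lnot Q \lor R) \to Q) \land Q) \lor Q), R):
    × closes — contains both R and \lnot R.
1 branch closed, 3 open.
An open branch gives a countermodel: Q=true, R=false (unmentioned atoms arbitrary); under it the original formula is false.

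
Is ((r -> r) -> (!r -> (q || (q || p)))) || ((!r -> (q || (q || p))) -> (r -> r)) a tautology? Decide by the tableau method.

Valid

Assume the negation and expand:
Initial set: {F (((r -> r) -> (!r -> (q || (q || p)))) || ((!r -> (q || (q || p))) -> (r -> r)))}.
F (((r -> r) -> (!r -> (q || (q || p)))) || ((!r -> (q || (q || p))) -> (r -> r))): α-rule — add F ((r -> r) -> (!r -> (q || (q || p)))), F ((!r -> (q || (q || p))) -> (r -> r)).
F ((r -> r) -> (!r -> (q || (q || p)))): α-rule — add T (r -> r), F (!r -> (q || (q || p))).
F ((!r -> (q || (q || p))) -> (r -> r)): α-rule — add T (!r -> (q || (q || p))), F (r -> r).
F (!r -> (q || (q || p))): α-rule — add T !r, F (q || (q || p)).
F (r -> r): α-rule — add T r, F r.
× closes — contains both r and !r.
All 1 branch closes.
Every branch closed, so the negation is unsatisfiable and the formula is valid.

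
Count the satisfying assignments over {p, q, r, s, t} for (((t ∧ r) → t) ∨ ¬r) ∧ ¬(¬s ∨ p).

Initial set: {((((t ∧ r) → t) ∨ ¬r) ∧ ¬(¬s ∨ p))}.
((((t ∧ r) → t) ∨ ¬r) ∧ ¬(¬s ∨ p)): α-rule — add (((t ∧ r) → t) ∨ ¬r), ¬(¬s ∨ p).
¬(¬s ∨ p): α-rule — add ¬¬s, ¬p.
(((t ∧ r) → t) ∨ ¬r): β-rule — branch into ((t ∧ r) → t)  //  ¬r.
  branch 1 (add ((t ∧ r) → t)):
    ((t ∧ r) → t): β-rule — branch into ¬(t ∧ r)  //  t.
      branch 1.1 (add ¬(t ∧ r)):
        ¬(t ∧ r): β-rule — branch into ¬t  //  ¬r.
          branch 1.1.1 (add ¬t):
            ○ open, literals {p=F, s=T, t=F}.
          branch 1.1.2 (add ¬r):
            ○ open, literals {p=F, r=F, s=T}.
      branch 1.2 (add t):
        ○ open, literals {p=F, s=T, t=T}.
  branch 2 (add ¬r):
    ○ open, literals {p=F, r=F, s=T}.
0 branches closed, 4 open.
Each open branch fixes some atoms; the unmentioned ones are free. Counting distinct full assignments: branch {p=F, s=T, t=F} (q, r) contributes 4 new; branch {p=F, r=F, s=T} (q, t) contributes 2 new; branch {p=F, s=T, t=T} (q, r) contributes 2 new; branch {p=F, r=F, s=T} (q, t) contributes 0 new. Total: 8.

8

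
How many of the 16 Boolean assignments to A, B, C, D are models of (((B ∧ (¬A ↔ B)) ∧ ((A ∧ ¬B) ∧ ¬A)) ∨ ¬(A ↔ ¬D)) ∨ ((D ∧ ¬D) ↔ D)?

12

Initial set: {((((B ∧ (¬A ↔ B)) ∧ ((A ∧ ¬B) ∧ ¬A)) ∨ ¬(A ↔ ¬D)) ∨ ((D ∧ ¬D) ↔ D))}.
((((B ∧ (¬A ↔ B)) ∧ ((A ∧ ¬B) ∧ ¬A)) ∨ ¬(A ↔ ¬D)) ∨ ((D ∧ ¬D) ↔ D)): β-rule — branch into (((B ∧ (¬A ↔ B)) ∧ ((A ∧ ¬B) ∧ ¬A)) ∨ ¬(A ↔ ¬D))  //  ((D ∧ ¬D) ↔ D).
  branch 1 (add (((B ∧ (¬A ↔ B)) ∧ ((A ∧ ¬B) ∧ ¬A)) ∨ ¬(A ↔ ¬D))):
    (((B ∧ (¬A ↔ B)) ∧ ((A ∧ ¬B) ∧ ¬A)) ∨ ¬(A ↔ ¬D)): β-rule — branch into ((B ∧ (¬A ↔ B)) ∧ ((A ∧ ¬B) ∧ ¬A))  //  ¬(A ↔ ¬D).
      branch 1.1 (add ((B ∧ (¬A ↔ B)) ∧ ((A ∧ ¬B) ∧ ¬A))):
        ((B ∧ (¬A ↔ B)) ∧ ((A ∧ ¬B) ∧ ¬A)): α-rule — add (B ∧ (¬A ↔ B)), ((A ∧ ¬B) ∧ ¬A).
        (B ∧ (¬A ↔ B)): α-rule — add B, (¬A ↔ B).
        ((A ∧ ¬B) ∧ ¬A): α-rule — add (A ∧ ¬B), ¬A.
        (A ∧ ¬B): α-rule — add A, ¬B.
        × closes — contains both A and ¬A.
      branch 1.2 (add ¬(A ↔ ¬D)):
        ¬(A ↔ ¬D): β-rule — branch into A, ¬¬D  //  ¬A, ¬D.
          branch 1.2.1 (add A, ¬¬D):
            ○ open, literals {A=T, D=T}.
          branch 1.2.2 (add ¬A, ¬D):
            ○ open, literals {A=F, D=F}.
  branch 2 (add ((D ∧ ¬D) ↔ D)):
    ((D ∧ ¬D) ↔ D): β-rule — branch into (D ∧ ¬D), D  //  ¬(D ∧ ¬D), ¬D.
      branch 2.1 (add (D ∧ ¬D), D):
        (D ∧ ¬D): α-rule — add D, ¬D.
        × closes — contains both D and ¬D.
      branch 2.2 (add ¬(D ∧ ¬D), ¬D):
        ¬(D ∧ ¬D): β-rule — branch into ¬D  //  ¬¬D.
          branch 2.2.1 (add ¬D):
            ○ open, literals {D=F}.
          branch 2.2.2 (add ¬¬D):
            × closes — contains both D and ¬D.
3 branches closed, 3 open.
Each open branch fixes some atoms; the unmentioned ones are free. Counting distinct full assignments: branch {A=T, D=T} (B, C) contributes 4 new; branch {A=F, D=F} (B, C) contributes 4 new; branch {D=F} (A, B, C) contributes 4 new. Total: 12.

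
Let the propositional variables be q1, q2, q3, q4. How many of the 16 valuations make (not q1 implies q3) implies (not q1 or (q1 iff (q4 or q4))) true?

12

Initial set: {T ((not q1 implies q3) implies (not q1 or (q1 iff (q4 or q4))))}.
T ((not q1 implies q3) implies (not q1 or (q1 iff (q4 or q4)))): β-rule — branch into F (not q1 implies q3)  //  T (not q1 or (q1 iff (q4 or q4))).
  branch 1 (add F (not q1 implies q3)):
    F (not q1 implies q3): α-rule — add T not q1, F q3.
    ○ open, literals {q1=false, q3=false}.
  branch 2 (add T (not q1 or (q1 iff (q4 or q4)))):
    T (not q1 or (q1 iff (q4 or q4))): β-rule — branch into T not q1  //  T (q1 iff (q4 or q4)).
      branch 2.1 (add T not q1):
        ○ open, literals {q1=false}.
      branch 2.2 (add T (q1 iff (q4 or q4))):
        T (q1 iff (q4 or q4)): β-rule — branch into T q1, T (q4 or q4)  //  F q1, F (q4 or q4).
          branch 2.2.1 (add T q1, T (q4 or q4)):
            T (q4 or q4): β-rule — branch into T q4  //  T q4.
              branch 2.2.1.1 (add T q4):
                ○ open, literals {q1=true, q4=true}.
              branch 2.2.1.2 (add T q4):
                ○ open, literals {q1=true, q4=true}.
          branch 2.2.2 (add F q1, F (q4 or q4)):
            F (q4 or q4): α-rule — add F q4, F q4.
            ○ open, literals {q1=false, q4=false}.
0 branches closed, 5 open.
Each open branch fixes some atoms; the unmentioned ones are free. Counting distinct full assignments: branch {q1=false, q3=false} (q2, q4) contributes 4 new; branch {q1=false} (q2, q3, q4) contributes 4 new; branch {q1=true, q4=true} (q2, q3) contributes 4 new; branch {q1=true, q4=true} (q2, q3) contributes 0 new; branch {q1=false, q4=false} (q2, q3) contributes 0 new. Total: 12.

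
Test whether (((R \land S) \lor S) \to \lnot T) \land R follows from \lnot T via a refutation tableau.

No

Initial set: {\lnot T; \lnot ((((R \land S) \lor S) \to \lnot T) \land R)}.
\lnot ((((R \land S) \lor S) \to \lnot T) \land R): β-rule — branch into \lnot (((R \land S) \lor S) \to \lnot T)  //  \lnot R.
  branch 1 (add \lnot (((R \land S) \lor S) \to \lnot T)):
    \lnot (((R \land S) \lor S) \to \lnot T): α-rule — add ((R \land S) \lor S), \lnot \lnot T.
    × closes — contains both T and \lnot T.
  branch 2 (add \lnot R):
    ○ open, literals {R=false, T=false}.
1 branch closed, 1 open.
An open branch gives a countermodel: R=false, T=false (unmentioned atoms arbitrary); the premises hold there but the conclusion fails.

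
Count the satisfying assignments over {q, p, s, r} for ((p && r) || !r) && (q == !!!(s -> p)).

Initial set: {(((p && r) || !r) && (q == !!!(s -> p)))}.
(((p && r) || !r) && (q == !!!(s -> p))): α-rule — add ((p && r) || !r), (q == !!!(s -> p)).
((p && r) || !r): β-rule — branch into (p && r)  //  !r.
  branch 1 (add (p && r)):
    (p && r): α-rule — add p, r.
    (q == !!!(s -> p)): β-rule — branch into q, !!!(s -> p)  //  !q, !!!!(s -> p).
      branch 1.1 (add q, !!!(s -> p)):
        !!!(s -> p): drop double negation, giving !(s -> p).
        !(s -> p): α-rule — add s, !p.
        × closes — contains both p and !p.
      branch 1.2 (add !q, !!!!(s -> p)):
        !!!!(s -> p): drop double negation, giving !!(s -> p).
        !!(s -> p): β-rule — branch into !s  //  p.
          branch 1.2.1 (add !s):
            ○ open, literals {p=true, q=false, r=true, s=false}.
          branch 1.2.2 (add p):
            ○ open, literals {p=true, q=false, r=true}.
  branch 2 (add !r):
    (q == !!!(s -> p)): β-rule — branch into q, !!!(s -> p)  //  !q, !!!!(s -> p).
      branch 2.1 (add q, !!!(s -> p)):
        !!!(s -> p): drop double negation, giving !(s -> p).
        !(s -> p): α-rule — add s, !p.
        ○ open, literals {p=false, q=true, r=false, s=true}.
      branch 2.2 (add !q, !!!!(s -> p)):
        !!!!(s -> p): drop double negation, giving !!(s -> p).
        !!(s -> p): β-rule — branch into !s  //  p.
          branch 2.2.1 (add !s):
            ○ open, literals {q=false, r=false, s=false}.
          branch 2.2.2 (add p):
            ○ open, literals {p=true, q=false, r=false}.
1 branch closed, 5 open.
Each open branch fixes some atoms; the unmentioned ones are free. Counting distinct full assignments: branch {p=true, q=false, r=true, s=false} (none free) contributes 1 new; branch {p=true, q=false, r=true} (s) contributes 1 new; branch {p=false, q=true, r=false, s=true} (none free) contributes 1 new; branch {q=false, r=false, s=false} (p) contributes 2 new; branch {p=true, q=false, r=false} (s) contributes 1 new. Total: 6.

6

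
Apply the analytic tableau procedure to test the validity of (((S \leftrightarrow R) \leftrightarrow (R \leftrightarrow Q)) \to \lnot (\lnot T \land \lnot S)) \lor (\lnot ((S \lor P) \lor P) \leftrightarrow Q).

Assume the negation and expand:
Initial set: {F ((((S \leftrightarrow R) \leftrightarrow (R \leftrightarrow Q)) \to \lnot (\lnot T \land \lnot S)) \lor (\lnot ((S \lor P) \lor P) \leftrightarrow Q))}.
F ((((S \leftrightarrow R) \leftrightarrow (R \leftrightarrow Q)) \to \lnot (\lnot T \land \lnot S)) \lor (\lnot ((S \lor P) \lor P) \leftrightarrow Q)): α-rule — add F (((S \leftrightarrow R) \leftrightarrow (R \leftrightarrow Q)) \to \lnot (\lnot T \land \lnot S)), F (\lnot ((S \lor P) \lor P) \leftrightarrow Q).
F (((S \leftrightarrow R) \leftrightarrow (R \leftrightarrow Q)) \to \lnot (\lnot T \land \lnot S)): α-rule — add T ((S \leftrightarrow R) \leftrightarrow (R \leftrightarrow Q)), F \lnot (\lnot T \land \lnot S).
F \lnot (\lnot T \land \lnot S): α-rule — add T \lnot T, T \lnot S.
F (\lnot ((S \lor P) \lor P) \leftrightarrow Q): β-rule — branch into T \lnot ((S \lor P) \lor P), F Q  //  F \lnot ((S \lor P) \lor P), T Q.
  branch 1 (add T \lnot ((S \lor P) \lor P), F Q):
    T \lnot ((S \lor P) \lor P): α-rule — add F (S \lor P), F P.
    F (S \lor P): α-rule — add F S, F P.
    T ((S \leftrightarrow R) \leftrightarrow (R \leftrightarrow Q)): β-rule — branch into T (S \leftrightarrow R), T (R \leftrightarrow Q)  //  F (S \leftrightarrow R), F (R \leftrightarrow Q).
      branch 1.1 (add T (S \leftrightarrow R), T (R \leftrightarrow Q)):
        T (S \leftrightarrow R): β-rule — branch into T S, T R  //  F S, F R.
          branch 1.1.1 (add T S, T R):
            × closes — contains both S and \lnot S.
          branch 1.1.2 (add F S, F R):
            T (R \leftrightarrow Q): β-rule — branch into T R, T Q  //  F R, F Q.
              branch 1.1.2.1 (add T R, T Q):
                × closes — contains both R and \lnot R.
              branch 1.1.2.2 (add F R, F Q):
                ○ open, literals {P=false, Q=false, R=false, S=false, T=false}.
      branch 1.2 (add F (S \leftrightarrow R), F (R \leftrightarrow Q)):
        F (S \leftrightarrow R): β-rule — branch into T S, F R  //  F S, T R.
          branch 1.2.1 (add T S, F R):
            × closes — contains both S and \lnot S.
          branch 1.2.2 (add F S, T R):
            F (R \leftrightarrow Q): β-rule — branch into T R, F Q  //  F R, T Q.
              branch 1.2.2.1 (add T R, F Q):
                ○ open, literals {P=false, Q=false, R=true, S=false, T=false}.
              branch 1.2.2.2 (add F R, T Q):
                × closes — contains both R and \lnot R.
  branch 2 (add F \lnot ((S \lor P) \lor P), T Q):
    T ((S \leftrightarrow R) \leftrightarrow (R \leftrightarrow Q)): β-rule — branch into T (S \leftrightarrow R), T (R \leftrightarrow Q)  //  F (S \leftrightarrow R), F (R \leftrightarrow Q).
      branch 2.1 (add T (S \leftrightarrow R), T (R \leftrightarrow Q)):
        F \lnot ((S \lor P) \lor P): β-rule — branch into T (S \lor P)  //  T P.
          branch 2.1.1 (add T (S \lor P)):
            T (S \leftrightarrow R): β-rule — branch into T S, T R  //  F S, F R.
              branch 2.1.1.1 (add T S, T R):
                × closes — contains both S and \lnot S.
              branch 2.1.1.2 (add F S, F R):
                T (R \leftrightarrow Q): β-rule — branch into T R, T Q  //  F R, F Q.
                  branch 2.1.1.2.1 (add T R, T Q):
                    × closes — contains both R and \lnot R.
                  branch 2.1.1.2.2 (add F R, F Q):
                    × closes — contains both Q and \lnot Q.
          branch 2.1.2 (add T P):
            T (S \leftrightarrow R): β-rule — branch into T S, T R  //  F S, F R.
              branch 2.1.2.1 (add T S, T R):
                × closes — contains both S and \lnot S.
              branch 2.1.2.2 (add F S, F R):
                T (R \leftrightarrow Q): β-rule — branch into T R, T Q  //  F R, F Q.
                  branch 2.1.2.2.1 (add T R, T Q):
                    × closes — contains both R and \lnot R.
                  branch 2.1.2.2.2 (add F R, F Q):
                    × closes — contains both Q and \lnot Q.
      branch 2.2 (add F (S \leftrightarrow R), F (R \leftrightarrow Q)):
        F \lnot ((S \lor P) \lor P): β-rule — branch into T (S \lor P)  //  T P.
          branch 2.2.1 (add T (S \lor P)):
            F (S \leftrightarrow R): β-rule — branch into T S, F R  //  F S, T R.
              branch 2.2.1.1 (add T S, F R):
                × closes — contains both S and \lnot S.
              branch 2.2.1.2 (add F S, T R):
                F (R \leftrightarrow Q): β-rule — branch into T R, F Q  //  F R, T Q.
                  branch 2.2.1.2.1 (add T R, F Q):
                    × closes — contains both Q and \lnot Q.
                  branch 2.2.1.2.2 (add F R, T Q):
                    × closes — contains both R and \lnot R.
          branch 2.2.2 (add T P):
            F (S \leftrightarrow R): β-rule — branch into T S, F R  //  F S, T R.
              branch 2.2.2.1 (add T S, F R):
                × closes — contains both S and \lnot S.
              branch 2.2.2.2 (add F S, T R):
                F (R \leftrightarrow Q): β-rule — branch into T R, F Q  //  F R, T Q.
                  branch 2.2.2.2.1 (add T R, F Q):
                    × closes — contains both Q and \lnot Q.
                  branch 2.2.2.2.2 (add F R, T Q):
                    × closes — contains both R and \lnot R.
16 branches closed, 2 open.
An open branch gives a countermodel: P=false, Q=false, R=false, S=false, T=false (unmentioned atoms arbitrary); under it the original formula is false.

Not valid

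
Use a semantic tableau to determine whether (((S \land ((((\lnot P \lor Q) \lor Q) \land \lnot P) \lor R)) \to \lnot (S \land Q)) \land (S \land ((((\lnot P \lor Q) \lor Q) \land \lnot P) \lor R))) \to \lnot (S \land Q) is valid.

Assume the negation and expand:
Initial set: {\lnot ((((S \land ((((\lnot P \lor Q) \lor Q) \land \lnot P) \lor R)) \to \lnot (S \land Q)) \land (S \land ((((\lnot P \lor Q) \lor Q) \land \lnot P) \lor R))) \to \lnot (S \land Q))}.
\lnot ((((S \land ((((\lnot P \lor Q) \lor Q) \land \lnot P) \lor R)) \to \lnot (S \land Q)) \land (S \land ((((\lnot P \lor Q) \lor Q) \land \lnot P) \lor R))) \to \lnot (S \land Q)): α-rule — add (((S \land ((((\lnot P \lor Q) \lor Q) \land \lnot P) \lor R)) \to \lnot (S \land Q)) \land (S \land ((((\lnot P \lor Q) \lor Q) \land \lnot P) \lor R))), \lnot \lnot (S \land Q).
(((S \land ((((\lnot P \lor Q) \lor Q) \land \lnot P) \lor R)) \to \lnot (S \land Q)) \land (S \land ((((\lnot P \lor Q) \lor Q) \land \lnot P) \lor R))): α-rule — add ((S \land ((((\lnot P \lor Q) \lor Q) \land \lnot P) \lor R)) \to \lnot (S \land Q)), (S \land ((((\lnot P \lor Q) \lor Q) \land \lnot P) \lor R)).
\lnot \lnot (S \land Q): α-rule — add S, Q.
(S \land ((((\lnot P \lor Q) \lor Q) \land \lnot P) \lor R)): α-rule — add S, ((((\lnot P \lor Q) \lor Q) \land \lnot P) \lor R).
((S \land ((((\lnot P \lor Q) \lor Q) \land \lnot P) \lor R)) \to \lnot (S \land Q)): β-rule — branch into \lnot (S \land ((((\lnot P \lor Q) \lor Q) \land \lnot P) \lor R))  //  \lnot (S \land Q).
  branch 1 (add \lnot (S \land ((((\lnot P \lor Q) \lor Q) \land \lnot P) \lor R))):
    ((((\lnot P \lor Q) \lor Q) \land \lnot P) \lor R): β-rule — branch into (((\lnot P \lor Q) \lor Q) \land \lnot P)  //  R.
      branch 1.1 (add (((\lnot P \lor Q) \lor Q) \land \lnot P)):
        (((\lnot P \lor Q) \lor Q) \land \lnot P): α-rule — add ((\lnot P \lor Q) \lor Q), \lnot P.
        \lnot (S \land ((((\lnot P \lor Q) \lor Q) \land \lnot P) \lor R)): β-rule — branch into \lnot S  //  \lnot ((((\lnot P \lor Q) \lor Q) \land \lnot P) \lor R).
          branch 1.1.1 (add \lnot S):
            × closes — contains both S and \lnot S.
          branch 1.1.2 (add \lnot ((((\lnot P \lor Q) \lor Q) \land \lnot P) \lor R)):
            \lnot ((((\lnot P \lor Q) \lor Q) \land \lnot P) \lor R): α-rule — add \lnot (((\lnot P \lor Q) \lor Q) \land \lnot P), \lnot R.
            ((\lnot P \lor Q) \lor Q): β-rule — branch into (\lnot P \lor Q)  //  Q.
              branch 1.1.2.1 (add (\lnot P \lor Q)):
                \lnot (((\lnot P \lor Q) \lor Q) \land \lnot P): β-rule — branch into \lnot ((\lnot P \lor Q) \lor Q)  //  \lnot \lnot P.
                  branch 1.1.2.1.1 (add \lnot ((\lnot P \lor Q) \lor Q)):
                    \lnot ((\lnot P \lor Q) \lor Q): α-rule — add \lnot (\lnot P \lor Q), \lnot Q.
                    × closes — contains both Q and \lnot Q.
                  branch 1.1.2.1.2 (add \lnot \lnot P):
                    × closes — contains both P and \lnot P.
              branch 1.1.2.2 (add Q):
                \lnot (((\lnot P \lor Q) \lor Q) \land \lnot P): β-rule — branch into \lnot ((\lnot P \lor Q) \lor Q)  //  \lnot \lnot P.
                  branch 1.1.2.2.1 (add \lnot ((\lnot P \lor Q) \lor Q)):
                    \lnot ((\lnot P \lor Q) \lor Q): α-rule — add \lnot (\lnot P \lor Q), \lnot Q.
                    × closes — contains both Q and \lnot Q.
                  branch 1.1.2.2.2 (add \lnot \lnot P):
                    × closes — contains both P and \lnot P.
      branch 1.2 (add R):
        \lnot (S \land ((((\lnot P \lor Q) \lor Q) \land \lnot P) \lor R)): β-rule — branch into \lnot S  //  \lnot ((((\lnot P \lor Q) \lor Q) \land \lnot P) \lor R).
          branch 1.2.1 (add \lnot S):
            × closes — contains both S and \lnot S.
          branch 1.2.2 (add \lnot ((((\lnot P \lor Q) \lor Q) \land \lnot P) \lor R)):
            \lnot ((((\lnot P \lor Q) \lor Q) \land \lnot P) \lor R): α-rule — add \lnot (((\lnot P \lor Q) \lor Q) \land \lnot P), \lnot R.
            × closes — contains both R and \lnot R.
  branch 2 (add \lnot (S \land Q)):
    ((((\lnot P \lor Q) \lor Q) \land \lnot P) \lor R): β-rule — branch into (((\lnot P \lor Q) \lor Q) \land \lnot P)  //  R.
      branch 2.1 (add (((\lnot P \lor Q) \lor Q) \land \lnot P)):
        (((\lnot P \lor Q) \lor Q) \land \lnot P): α-rule — add ((\lnot P \lor Q) \lor Q), \lnot P.
        \lnot (S \land Q): β-rule — branch into \lnot S  //  \lnot Q.
          branch 2.1.1 (add \lnot S):
            × closes — contains both S and \lnot S.
          branch 2.1.2 (add \lnot Q):
            × closes — contains both Q and \lnot Q.
      branch 2.2 (add R):
        \lnot (S \land Q): β-rule — branch into \lnot S  //  \lnot Q.
          branch 2.2.1 (add \lnot S):
            × closes — contains both S and \lnot S.
          branch 2.2.2 (add \lnot Q):
            × closes — contains both Q and \lnot Q.
All 11 branches close.
Every branch closed, so the negation is unsatisfiable and the formula is valid.

Valid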